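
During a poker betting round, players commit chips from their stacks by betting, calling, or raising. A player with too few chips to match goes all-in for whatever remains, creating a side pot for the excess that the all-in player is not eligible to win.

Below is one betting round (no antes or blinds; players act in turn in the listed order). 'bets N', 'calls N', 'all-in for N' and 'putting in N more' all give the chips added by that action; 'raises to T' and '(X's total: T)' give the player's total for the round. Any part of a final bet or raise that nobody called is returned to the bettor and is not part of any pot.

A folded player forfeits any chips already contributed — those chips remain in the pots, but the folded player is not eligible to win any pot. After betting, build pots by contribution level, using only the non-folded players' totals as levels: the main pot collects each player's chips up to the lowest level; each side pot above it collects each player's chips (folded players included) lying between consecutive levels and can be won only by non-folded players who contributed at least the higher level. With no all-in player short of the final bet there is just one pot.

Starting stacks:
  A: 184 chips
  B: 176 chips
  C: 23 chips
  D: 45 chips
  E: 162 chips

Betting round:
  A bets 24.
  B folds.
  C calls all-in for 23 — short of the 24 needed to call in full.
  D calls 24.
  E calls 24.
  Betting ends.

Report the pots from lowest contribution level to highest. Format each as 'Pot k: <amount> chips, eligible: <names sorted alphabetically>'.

Contributions: A=24, C=23, D=24, E=24
Folded: B
Pot levels (distinct totals of non-folded players): 23, 24
Layer 1-23: 23 each from A, C, D, E = 23*4 = 92 chips; eligible A, C, D, E
Layer 24-24: 1 each from A, D, E = 1*3 = 3 chips; eligible A, D, E

Pot 1: 92 chips, eligible: A, C, D, E
Pot 2: 3 chips, eligible: A, D, E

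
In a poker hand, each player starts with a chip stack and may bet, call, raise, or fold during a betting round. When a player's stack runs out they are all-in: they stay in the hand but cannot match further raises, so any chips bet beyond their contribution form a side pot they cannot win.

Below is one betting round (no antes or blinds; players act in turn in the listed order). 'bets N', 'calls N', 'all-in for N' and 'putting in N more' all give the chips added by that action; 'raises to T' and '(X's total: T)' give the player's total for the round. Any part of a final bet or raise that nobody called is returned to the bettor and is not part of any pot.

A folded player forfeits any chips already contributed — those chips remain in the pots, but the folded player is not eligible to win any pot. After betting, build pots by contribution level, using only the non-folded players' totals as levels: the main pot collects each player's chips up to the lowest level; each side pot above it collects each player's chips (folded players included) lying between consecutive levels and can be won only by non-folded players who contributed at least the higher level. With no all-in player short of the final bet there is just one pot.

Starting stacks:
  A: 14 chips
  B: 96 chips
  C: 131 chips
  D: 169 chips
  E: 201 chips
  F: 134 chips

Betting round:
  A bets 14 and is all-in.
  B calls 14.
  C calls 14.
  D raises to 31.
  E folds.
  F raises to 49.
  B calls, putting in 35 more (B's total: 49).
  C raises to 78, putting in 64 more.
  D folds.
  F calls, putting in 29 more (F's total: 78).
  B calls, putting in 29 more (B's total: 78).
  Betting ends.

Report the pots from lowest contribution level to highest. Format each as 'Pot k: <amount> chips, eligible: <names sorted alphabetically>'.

Contributions: A=14, B=78, C=78, D=31, F=78
Folded: D, E
Pot levels (distinct totals of non-folded players): 14, 78
Layer 1-14: 14 each from A, B, C, D, F = 14*5 = 70 chips; eligible A, B, C, F
Layer 15-78: B 64 + C 64 + D 17 + F 64 = 209 chips; eligible B, C, F

Pot 1: 70 chips, eligible: A, B, C, F
Pot 2: 209 chips, eligible: B, C, F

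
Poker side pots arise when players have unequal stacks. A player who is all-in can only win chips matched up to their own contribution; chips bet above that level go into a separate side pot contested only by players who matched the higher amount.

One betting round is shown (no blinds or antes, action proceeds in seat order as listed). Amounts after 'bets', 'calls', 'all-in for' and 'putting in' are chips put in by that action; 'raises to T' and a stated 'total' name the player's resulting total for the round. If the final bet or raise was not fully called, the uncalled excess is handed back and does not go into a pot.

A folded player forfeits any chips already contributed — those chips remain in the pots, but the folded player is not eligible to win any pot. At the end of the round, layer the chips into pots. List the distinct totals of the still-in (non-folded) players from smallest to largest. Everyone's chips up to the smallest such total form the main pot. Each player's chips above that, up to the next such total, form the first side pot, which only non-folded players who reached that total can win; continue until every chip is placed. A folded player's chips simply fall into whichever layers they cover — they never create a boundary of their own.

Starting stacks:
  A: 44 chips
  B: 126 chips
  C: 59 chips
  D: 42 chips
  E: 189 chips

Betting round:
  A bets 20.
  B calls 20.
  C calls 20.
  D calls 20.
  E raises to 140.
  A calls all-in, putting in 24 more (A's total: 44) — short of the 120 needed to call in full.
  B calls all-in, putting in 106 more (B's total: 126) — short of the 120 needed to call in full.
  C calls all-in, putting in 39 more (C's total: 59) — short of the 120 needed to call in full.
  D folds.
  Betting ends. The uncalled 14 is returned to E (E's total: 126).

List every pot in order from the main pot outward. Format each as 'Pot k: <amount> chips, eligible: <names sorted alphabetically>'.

Contributions (after 14 returned to E): A=44, B=126, C=59, D=20, E=126
Folded: D
Pot levels (distinct totals of non-folded players): 44, 59, 126
Layer 1-44: A 44 + B 44 + C 44 + D 20 + E 44 = 196 chips; eligible A, B, C, E
Layer 45-59: 15 each from B, C, E = 15*3 = 45 chips; eligible B, C, E
Layer 60-126: 67 each from B, E = 67*2 = 134 chips; eligible B, E

Pot 1: 196 chips, eligible: A, B, C, E
Pot 2: 45 chips, eligible: B, C, E
Pot 3: 134 chips, eligible: B, E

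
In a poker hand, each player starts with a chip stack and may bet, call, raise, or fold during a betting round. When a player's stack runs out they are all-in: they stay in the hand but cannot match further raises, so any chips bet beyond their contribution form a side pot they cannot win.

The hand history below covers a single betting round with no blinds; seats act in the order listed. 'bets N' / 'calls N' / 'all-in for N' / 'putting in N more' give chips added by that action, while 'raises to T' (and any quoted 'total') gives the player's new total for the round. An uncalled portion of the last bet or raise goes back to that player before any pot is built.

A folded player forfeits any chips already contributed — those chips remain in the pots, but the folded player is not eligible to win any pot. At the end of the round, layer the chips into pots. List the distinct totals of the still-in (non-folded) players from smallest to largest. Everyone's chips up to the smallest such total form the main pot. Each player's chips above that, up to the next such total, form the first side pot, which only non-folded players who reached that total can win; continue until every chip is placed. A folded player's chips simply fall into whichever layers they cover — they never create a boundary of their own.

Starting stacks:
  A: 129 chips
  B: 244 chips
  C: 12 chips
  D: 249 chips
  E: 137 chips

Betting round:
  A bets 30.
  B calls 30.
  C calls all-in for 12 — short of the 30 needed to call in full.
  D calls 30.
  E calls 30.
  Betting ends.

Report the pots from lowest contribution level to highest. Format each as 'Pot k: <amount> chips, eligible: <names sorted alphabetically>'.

Contributions: A=30, B=30, C=12, D=30, E=30
Pot levels (distinct totals of non-folded players): 12, 30
Layer 1-12: 12 each from A, B, C, D, E = 12*5 = 60 chips; eligible A, B, C, D, E
Layer 13-30: 18 each from A, B, D, E = 18*4 = 72 chips; eligible A, B, D, E

Pot 1: 60 chips, eligible: A, B, C, D, E
Pot 2: 72 chips, eligible: A, B, D, E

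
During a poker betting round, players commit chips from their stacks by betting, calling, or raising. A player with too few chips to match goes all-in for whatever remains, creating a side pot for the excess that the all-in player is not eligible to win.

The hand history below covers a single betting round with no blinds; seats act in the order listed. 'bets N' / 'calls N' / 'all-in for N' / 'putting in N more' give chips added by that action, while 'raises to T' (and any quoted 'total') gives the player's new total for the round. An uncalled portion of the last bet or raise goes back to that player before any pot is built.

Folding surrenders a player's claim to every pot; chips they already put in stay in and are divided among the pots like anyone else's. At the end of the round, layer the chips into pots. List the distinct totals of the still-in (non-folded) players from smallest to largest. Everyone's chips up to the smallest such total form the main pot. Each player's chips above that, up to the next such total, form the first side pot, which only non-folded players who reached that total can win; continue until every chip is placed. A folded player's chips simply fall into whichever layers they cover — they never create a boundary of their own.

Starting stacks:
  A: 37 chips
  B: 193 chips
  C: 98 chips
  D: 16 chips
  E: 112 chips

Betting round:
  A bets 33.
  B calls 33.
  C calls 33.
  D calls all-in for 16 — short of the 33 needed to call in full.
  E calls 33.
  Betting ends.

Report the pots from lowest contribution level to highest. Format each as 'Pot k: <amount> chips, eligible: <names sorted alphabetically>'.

Contributions: A=33, B=33, C=33, D=16, E=33
Pot levels (distinct totals of non-folded players): 16, 33
Layer 1-16: 16 each from A, B, C, D, E = 16*5 = 80 chips; eligible A, B, C, D, E
Layer 17-33: 17 each from A, B, C, E = 17*4 = 68 chips; eligible A, B, C, E

Pot 1: 80 chips, eligible: A, B, C, D, E
Pot 2: 68 chips, eligible: A, B, C, E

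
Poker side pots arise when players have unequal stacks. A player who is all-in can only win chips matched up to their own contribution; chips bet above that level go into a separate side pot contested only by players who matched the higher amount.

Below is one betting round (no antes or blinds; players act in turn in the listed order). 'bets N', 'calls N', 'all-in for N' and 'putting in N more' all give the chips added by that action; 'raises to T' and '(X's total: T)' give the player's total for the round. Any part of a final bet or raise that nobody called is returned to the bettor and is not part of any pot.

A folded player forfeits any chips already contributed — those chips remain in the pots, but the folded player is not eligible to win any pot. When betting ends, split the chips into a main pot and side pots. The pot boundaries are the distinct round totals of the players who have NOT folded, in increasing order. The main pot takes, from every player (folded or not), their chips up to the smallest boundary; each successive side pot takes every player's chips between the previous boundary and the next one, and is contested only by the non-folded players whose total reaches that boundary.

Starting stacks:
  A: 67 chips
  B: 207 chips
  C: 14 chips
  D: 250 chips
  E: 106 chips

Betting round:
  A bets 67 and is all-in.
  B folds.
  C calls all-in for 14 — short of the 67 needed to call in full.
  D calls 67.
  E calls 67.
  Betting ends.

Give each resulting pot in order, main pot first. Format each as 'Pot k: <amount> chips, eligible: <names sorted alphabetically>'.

Pot 1: 56 chips, eligible: A, C, D, E
Pot 2: 159 chips, eligible: A, D, E

Derivation:
Contributions: A=67, C=14, D=67, E=67
Folded: B
Pot levels (distinct totals of non-folded players): 14, 67
Layer 1-14: 14 each from A, C, D, E = 14*4 = 56 chips; eligible A, C, D, E
Layer 15-67: 53 each from A, D, E = 53*3 = 159 chips; eligible A, D, E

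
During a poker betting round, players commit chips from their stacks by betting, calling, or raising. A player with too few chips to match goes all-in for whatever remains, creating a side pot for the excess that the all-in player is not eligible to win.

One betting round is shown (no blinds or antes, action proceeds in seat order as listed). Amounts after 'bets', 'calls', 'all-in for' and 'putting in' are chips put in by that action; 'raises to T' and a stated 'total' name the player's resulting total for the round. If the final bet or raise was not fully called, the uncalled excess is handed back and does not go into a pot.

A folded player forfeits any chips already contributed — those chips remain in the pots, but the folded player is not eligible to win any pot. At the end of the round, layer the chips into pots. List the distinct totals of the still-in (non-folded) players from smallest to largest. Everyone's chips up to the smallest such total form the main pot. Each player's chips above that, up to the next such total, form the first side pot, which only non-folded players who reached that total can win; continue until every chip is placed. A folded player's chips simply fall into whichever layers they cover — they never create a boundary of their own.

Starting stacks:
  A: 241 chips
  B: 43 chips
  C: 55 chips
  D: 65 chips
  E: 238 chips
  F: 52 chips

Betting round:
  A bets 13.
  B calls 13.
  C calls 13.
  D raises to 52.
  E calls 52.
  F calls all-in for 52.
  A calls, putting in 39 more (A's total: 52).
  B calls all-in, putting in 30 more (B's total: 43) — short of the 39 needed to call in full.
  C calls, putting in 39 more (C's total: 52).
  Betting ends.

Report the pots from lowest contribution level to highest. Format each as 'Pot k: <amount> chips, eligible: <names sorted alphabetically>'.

Pot 1: 258 chips, eligible: A, B, C, D, E, F
Pot 2: 45 chips, eligible: A, C, D, E, F

Derivation:
Contributions: A=52, B=43, C=52, D=52, E=52, F=52
Pot levels (distinct totals of non-folded players): 43, 52
Layer 1-43: 43 each from A, B, C, D, E, F = 43*6 = 258 chips; eligible A, B, C, D, E, F
Layer 44-52: 9 each from A, C, D, E, F = 9*5 = 45 chips; eligible A, C, D, E, F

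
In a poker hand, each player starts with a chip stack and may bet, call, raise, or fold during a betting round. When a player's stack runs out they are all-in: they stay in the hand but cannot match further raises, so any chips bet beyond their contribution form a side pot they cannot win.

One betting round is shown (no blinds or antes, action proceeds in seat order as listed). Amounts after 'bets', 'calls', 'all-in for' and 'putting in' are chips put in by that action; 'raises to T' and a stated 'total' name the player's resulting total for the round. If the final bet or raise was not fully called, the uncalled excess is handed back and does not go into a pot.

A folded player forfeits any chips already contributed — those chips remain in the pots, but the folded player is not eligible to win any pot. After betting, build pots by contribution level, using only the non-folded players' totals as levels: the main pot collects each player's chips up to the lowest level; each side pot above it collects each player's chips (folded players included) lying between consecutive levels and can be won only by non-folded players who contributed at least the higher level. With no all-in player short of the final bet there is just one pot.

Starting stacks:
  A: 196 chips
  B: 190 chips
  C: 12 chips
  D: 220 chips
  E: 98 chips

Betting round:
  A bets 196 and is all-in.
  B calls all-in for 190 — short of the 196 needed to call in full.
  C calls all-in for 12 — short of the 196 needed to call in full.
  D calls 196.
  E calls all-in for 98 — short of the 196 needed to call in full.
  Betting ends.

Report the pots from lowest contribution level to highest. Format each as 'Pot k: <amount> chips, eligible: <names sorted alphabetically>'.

Pot 1: 60 chips, eligible: A, B, C, D, E
Pot 2: 344 chips, eligible: A, B, D, E
Pot 3: 276 chips, eligible: A, B, D
Pot 4: 12 chips, eligible: A, D

Derivation:
Contributions: A=196, B=190, C=12, D=196, E=98
Pot levels (distinct totals of non-folded players): 12, 98, 190, 196
Layer 1-12: 12 each from A, B, C, D, E = 12*5 = 60 chips; eligible A, B, C, D, E
Layer 13-98: 86 each from A, B, D, E = 86*4 = 344 chips; eligible A, B, D, E
Layer 99-190: 92 each from A, B, D = 92*3 = 276 chips; eligible A, B, D
Layer 191-196: 6 each from A, D = 6*2 = 12 chips; eligible A, D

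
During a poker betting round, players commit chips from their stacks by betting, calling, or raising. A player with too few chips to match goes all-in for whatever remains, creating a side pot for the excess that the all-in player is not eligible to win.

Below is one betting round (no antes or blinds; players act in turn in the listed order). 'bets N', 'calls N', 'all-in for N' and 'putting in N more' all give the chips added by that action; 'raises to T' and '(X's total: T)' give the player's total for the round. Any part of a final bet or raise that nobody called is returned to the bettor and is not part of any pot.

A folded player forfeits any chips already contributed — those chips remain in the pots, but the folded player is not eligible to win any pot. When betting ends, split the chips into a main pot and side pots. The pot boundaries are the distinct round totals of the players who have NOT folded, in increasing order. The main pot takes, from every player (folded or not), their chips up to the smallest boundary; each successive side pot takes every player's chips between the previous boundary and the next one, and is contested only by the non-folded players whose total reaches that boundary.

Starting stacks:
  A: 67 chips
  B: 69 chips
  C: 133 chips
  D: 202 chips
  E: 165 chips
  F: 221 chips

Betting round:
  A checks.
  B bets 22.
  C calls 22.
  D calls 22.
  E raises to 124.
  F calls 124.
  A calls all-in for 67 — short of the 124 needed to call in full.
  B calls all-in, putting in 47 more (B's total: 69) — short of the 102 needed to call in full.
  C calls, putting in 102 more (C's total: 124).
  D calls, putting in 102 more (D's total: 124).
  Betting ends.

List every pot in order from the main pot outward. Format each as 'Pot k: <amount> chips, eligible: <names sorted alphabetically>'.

Contributions: A=67, B=69, C=124, D=124, E=124, F=124
Pot levels (distinct totals of non-folded players): 67, 69, 124
Layer 1-67: 67 each from A, B, C, D, E, F = 67*6 = 402 chips; eligible A, B, C, D, E, F
Layer 68-69: 2 each from B, C, D, E, F = 2*5 = 10 chips; eligible B, C, D, E, F
Layer 70-124: 55 each from C, D, E, F = 55*4 = 220 chips; eligible C, D, E, F

Pot 1: 402 chips, eligible: A, B, C, D, E, F
Pot 2: 10 chips, eligible: B, C, D, E, F
Pot 3: 220 chips, eligible: C, D, E, F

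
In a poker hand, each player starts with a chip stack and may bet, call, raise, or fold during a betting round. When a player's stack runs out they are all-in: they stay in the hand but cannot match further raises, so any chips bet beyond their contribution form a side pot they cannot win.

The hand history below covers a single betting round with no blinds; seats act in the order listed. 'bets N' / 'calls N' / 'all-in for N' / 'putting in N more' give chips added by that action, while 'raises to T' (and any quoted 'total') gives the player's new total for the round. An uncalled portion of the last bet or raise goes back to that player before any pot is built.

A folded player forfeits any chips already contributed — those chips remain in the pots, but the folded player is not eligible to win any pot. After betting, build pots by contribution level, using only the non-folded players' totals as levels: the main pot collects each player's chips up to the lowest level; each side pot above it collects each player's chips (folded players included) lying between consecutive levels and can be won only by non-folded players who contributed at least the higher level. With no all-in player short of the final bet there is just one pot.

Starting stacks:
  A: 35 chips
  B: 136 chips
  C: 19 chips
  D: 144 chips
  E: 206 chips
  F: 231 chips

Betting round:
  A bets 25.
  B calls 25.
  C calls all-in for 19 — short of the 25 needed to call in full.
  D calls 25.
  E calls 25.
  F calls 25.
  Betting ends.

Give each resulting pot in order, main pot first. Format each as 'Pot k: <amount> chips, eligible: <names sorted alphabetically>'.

Pot 1: 114 chips, eligible: A, B, C, D, E, F
Pot 2: 30 chips, eligible: A, B, D, E, F

Derivation:
Contributions: A=25, B=25, C=19, D=25, E=25, F=25
Pot levels (distinct totals of non-folded players): 19, 25
Layer 1-19: 19 each from A, B, C, D, E, F = 19*6 = 114 chips; eligible A, B, C, D, E, F
Layer 20-25: 6 each from A, B, D, E, F = 6*5 = 30 chips; eligible A, B, D, E, F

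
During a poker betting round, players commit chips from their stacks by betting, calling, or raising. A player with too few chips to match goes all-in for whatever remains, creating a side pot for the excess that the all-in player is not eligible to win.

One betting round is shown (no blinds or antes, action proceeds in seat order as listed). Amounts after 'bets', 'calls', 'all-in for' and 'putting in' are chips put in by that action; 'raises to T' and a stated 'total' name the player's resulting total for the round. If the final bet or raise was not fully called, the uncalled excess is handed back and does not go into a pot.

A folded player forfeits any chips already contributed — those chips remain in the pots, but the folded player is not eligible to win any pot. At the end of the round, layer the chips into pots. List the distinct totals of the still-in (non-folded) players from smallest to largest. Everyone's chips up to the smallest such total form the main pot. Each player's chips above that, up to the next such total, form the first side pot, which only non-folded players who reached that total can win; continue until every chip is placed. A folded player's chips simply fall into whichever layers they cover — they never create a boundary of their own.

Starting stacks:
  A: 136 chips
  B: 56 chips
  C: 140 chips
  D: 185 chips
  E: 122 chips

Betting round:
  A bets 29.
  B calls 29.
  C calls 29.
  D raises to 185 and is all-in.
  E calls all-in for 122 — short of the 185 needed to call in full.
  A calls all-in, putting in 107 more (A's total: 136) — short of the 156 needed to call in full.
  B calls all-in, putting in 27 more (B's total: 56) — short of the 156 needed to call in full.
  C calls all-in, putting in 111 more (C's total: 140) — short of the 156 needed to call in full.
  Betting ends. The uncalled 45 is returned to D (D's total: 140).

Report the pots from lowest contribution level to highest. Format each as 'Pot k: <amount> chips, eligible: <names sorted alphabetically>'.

Contributions (after 45 returned to D): A=136, B=56, C=140, D=140, E=122
Pot levels (distinct totals of non-folded players): 56, 122, 136, 140
Layer 1-56: 56 each from A, B, C, D, E = 56*5 = 280 chips; eligible A, B, C, D, E
Layer 57-122: 66 each from A, C, D, E = 66*4 = 264 chips; eligible A, C, D, E
Layer 123-136: 14 each from A, C, D = 14*3 = 42 chips; eligible A, C, D
Layer 137-140: 4 each from C, D = 4*2 = 8 chips; eligible C, D

Pot 1: 280 chips, eligible: A, B, C, D, E
Pot 2: 264 chips, eligible: A, C, D, E
Pot 3: 42 chips, eligible: A, C, D
Pot 4: 8 chips, eligible: C, D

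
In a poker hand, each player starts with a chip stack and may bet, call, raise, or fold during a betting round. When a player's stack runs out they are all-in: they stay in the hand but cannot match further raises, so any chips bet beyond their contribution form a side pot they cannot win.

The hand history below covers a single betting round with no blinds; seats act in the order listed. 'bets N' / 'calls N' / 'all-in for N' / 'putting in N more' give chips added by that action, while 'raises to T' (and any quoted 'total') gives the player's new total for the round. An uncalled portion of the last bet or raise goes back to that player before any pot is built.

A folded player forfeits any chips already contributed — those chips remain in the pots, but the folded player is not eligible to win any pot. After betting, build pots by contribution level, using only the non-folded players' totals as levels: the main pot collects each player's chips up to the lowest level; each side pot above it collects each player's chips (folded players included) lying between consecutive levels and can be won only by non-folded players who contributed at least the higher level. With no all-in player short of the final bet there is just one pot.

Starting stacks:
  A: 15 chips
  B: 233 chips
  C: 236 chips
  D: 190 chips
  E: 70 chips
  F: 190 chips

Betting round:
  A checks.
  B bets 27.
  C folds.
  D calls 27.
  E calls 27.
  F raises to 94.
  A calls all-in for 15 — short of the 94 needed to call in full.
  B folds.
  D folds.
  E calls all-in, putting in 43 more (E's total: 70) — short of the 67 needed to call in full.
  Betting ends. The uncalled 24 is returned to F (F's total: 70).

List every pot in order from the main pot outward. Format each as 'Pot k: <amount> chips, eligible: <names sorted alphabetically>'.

Pot 1: 75 chips, eligible: A, E, F
Pot 2: 134 chips, eligible: E, F

Derivation:
Contributions (after 24 returned to F): A=15, B=27, D=27, E=70, F=70
Folded: B, C, D
Pot levels (distinct totals of non-folded players): 15, 70
Layer 1-15: 15 each from A, B, D, E, F = 15*5 = 75 chips; eligible A, E, F
Layer 16-70: B 12 + D 12 + E 55 + F 55 = 134 chips; eligible E, F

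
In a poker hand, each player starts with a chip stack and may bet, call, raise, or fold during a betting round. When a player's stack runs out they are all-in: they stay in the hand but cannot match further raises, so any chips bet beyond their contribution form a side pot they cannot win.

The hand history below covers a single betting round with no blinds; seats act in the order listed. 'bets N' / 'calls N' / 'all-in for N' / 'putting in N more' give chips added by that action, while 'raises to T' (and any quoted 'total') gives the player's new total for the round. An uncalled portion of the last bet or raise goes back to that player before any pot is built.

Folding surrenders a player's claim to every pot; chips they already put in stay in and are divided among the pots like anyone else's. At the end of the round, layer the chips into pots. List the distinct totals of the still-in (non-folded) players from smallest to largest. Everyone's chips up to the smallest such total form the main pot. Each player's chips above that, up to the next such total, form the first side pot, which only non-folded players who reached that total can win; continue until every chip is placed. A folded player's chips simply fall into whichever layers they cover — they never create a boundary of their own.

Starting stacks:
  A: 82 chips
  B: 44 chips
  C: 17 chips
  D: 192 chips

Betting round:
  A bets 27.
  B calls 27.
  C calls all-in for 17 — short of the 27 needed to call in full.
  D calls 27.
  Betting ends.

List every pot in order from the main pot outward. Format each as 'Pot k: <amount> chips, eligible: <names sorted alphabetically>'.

Contributions: A=27, B=27, C=17, D=27
Pot levels (distinct totals of non-folded players): 17, 27
Layer 1-17: 17 each from A, B, C, D = 17*4 = 68 chips; eligible A, B, C, D
Layer 18-27: 10 each from A, B, D = 10*3 = 30 chips; eligible A, B, D

Pot 1: 68 chips, eligible: A, B, C, D
Pot 2: 30 chips, eligible: A, B, D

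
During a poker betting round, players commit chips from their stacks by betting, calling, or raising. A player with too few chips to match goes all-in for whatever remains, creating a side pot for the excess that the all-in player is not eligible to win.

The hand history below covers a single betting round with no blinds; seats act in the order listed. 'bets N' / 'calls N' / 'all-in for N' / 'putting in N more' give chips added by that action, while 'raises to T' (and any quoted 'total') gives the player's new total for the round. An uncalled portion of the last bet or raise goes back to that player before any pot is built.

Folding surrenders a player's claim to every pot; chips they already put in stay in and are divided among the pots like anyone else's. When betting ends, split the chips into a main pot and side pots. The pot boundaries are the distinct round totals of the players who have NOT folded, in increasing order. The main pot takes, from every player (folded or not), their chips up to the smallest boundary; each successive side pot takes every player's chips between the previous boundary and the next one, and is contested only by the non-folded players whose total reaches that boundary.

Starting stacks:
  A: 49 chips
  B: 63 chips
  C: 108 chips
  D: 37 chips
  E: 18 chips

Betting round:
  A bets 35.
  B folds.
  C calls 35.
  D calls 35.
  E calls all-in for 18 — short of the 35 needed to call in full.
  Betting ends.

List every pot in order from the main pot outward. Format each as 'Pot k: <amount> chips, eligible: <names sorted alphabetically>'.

Contributions: A=35, C=35, D=35, E=18
Folded: B
Pot levels (distinct totals of non-folded players): 18, 35
Layer 1-18: 18 each from A, C, D, E = 18*4 = 72 chips; eligible A, C, D, E
Layer 19-35: 17 each from A, C, D = 17*3 = 51 chips; eligible A, C, D

Pot 1: 72 chips, eligible: A, C, D, E
Pot 2: 51 chips, eligible: A, C, D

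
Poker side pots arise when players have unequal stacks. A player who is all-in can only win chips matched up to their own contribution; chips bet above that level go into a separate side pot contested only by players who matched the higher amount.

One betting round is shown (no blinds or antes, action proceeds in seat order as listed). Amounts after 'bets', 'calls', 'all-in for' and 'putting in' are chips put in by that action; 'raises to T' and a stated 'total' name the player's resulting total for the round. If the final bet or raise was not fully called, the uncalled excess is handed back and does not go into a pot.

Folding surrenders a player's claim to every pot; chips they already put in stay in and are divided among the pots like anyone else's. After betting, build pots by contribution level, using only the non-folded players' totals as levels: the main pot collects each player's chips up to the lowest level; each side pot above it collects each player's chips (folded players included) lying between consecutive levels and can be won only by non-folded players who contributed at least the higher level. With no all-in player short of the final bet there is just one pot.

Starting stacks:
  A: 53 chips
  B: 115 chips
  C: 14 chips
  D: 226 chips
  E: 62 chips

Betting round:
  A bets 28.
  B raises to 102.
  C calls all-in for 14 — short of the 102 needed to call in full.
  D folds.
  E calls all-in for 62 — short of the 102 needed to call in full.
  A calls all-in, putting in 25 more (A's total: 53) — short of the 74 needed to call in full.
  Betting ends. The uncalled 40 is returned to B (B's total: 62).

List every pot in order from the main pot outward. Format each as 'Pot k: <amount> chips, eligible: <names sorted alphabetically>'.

Contributions (after 40 returned to B): A=53, B=62, C=14, E=62
Folded: D
Pot levels (distinct totals of non-folded players): 14, 53, 62
Layer 1-14: 14 each from A, B, C, E = 14*4 = 56 chips; eligible A, B, C, E
Layer 15-53: 39 each from A, B, E = 39*3 = 117 chips; eligible A, B, E
Layer 54-62: 9 each from B, E = 9*2 = 18 chips; eligible B, E

Pot 1: 56 chips, eligible: A, B, C, E
Pot 2: 117 chips, eligible: A, B, E
Pot 3: 18 chips, eligible: B, E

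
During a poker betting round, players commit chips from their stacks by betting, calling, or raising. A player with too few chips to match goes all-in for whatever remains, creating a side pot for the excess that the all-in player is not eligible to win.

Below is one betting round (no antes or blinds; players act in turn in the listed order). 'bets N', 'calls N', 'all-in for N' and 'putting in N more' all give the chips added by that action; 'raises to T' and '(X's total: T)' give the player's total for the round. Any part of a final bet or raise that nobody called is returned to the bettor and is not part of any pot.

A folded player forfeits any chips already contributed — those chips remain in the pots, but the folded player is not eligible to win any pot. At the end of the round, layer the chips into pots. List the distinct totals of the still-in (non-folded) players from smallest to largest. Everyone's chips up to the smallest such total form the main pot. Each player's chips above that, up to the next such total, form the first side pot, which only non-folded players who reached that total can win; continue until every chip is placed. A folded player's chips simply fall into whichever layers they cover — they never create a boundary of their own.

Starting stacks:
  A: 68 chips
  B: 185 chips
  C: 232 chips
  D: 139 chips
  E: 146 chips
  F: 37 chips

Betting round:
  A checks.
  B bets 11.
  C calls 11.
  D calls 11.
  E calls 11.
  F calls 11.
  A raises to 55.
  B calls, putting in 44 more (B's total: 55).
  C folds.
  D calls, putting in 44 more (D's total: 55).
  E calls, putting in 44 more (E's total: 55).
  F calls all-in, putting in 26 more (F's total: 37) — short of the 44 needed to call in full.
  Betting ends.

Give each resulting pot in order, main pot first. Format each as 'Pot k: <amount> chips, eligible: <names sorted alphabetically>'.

Pot 1: 196 chips, eligible: A, B, D, E, F
Pot 2: 72 chips, eligible: A, B, D, E

Derivation:
Contributions: A=55, B=55, C=11, D=55, E=55, F=37
Folded: C
Pot levels (distinct totals of non-folded players): 37, 55
Layer 1-37: A 37 + B 37 + C 11 + D 37 + E 37 + F 37 = 196 chips; eligible A, B, D, E, F
Layer 38-55: 18 each from A, B, D, E = 18*4 = 72 chips; eligible A, B, D, E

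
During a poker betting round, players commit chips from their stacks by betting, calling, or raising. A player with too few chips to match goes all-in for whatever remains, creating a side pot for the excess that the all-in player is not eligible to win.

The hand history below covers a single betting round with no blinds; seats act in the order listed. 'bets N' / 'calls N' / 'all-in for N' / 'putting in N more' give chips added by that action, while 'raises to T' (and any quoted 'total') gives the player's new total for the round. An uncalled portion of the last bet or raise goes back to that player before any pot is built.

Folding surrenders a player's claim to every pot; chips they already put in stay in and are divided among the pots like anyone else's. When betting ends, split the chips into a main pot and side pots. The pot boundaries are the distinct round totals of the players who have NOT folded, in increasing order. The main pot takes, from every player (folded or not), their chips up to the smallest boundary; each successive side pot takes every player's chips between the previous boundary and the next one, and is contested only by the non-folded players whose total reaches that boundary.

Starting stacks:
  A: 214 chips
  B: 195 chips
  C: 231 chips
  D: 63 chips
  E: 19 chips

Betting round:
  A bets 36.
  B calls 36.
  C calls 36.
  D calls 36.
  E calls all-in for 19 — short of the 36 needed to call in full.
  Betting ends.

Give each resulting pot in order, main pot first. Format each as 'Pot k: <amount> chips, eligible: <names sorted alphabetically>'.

Contributions: A=36, B=36, C=36, D=36, E=19
Pot levels (distinct totals of non-folded players): 19, 36
Layer 1-19: 19 each from A, B, C, D, E = 19*5 = 95 chips; eligible A, B, C, D, E
Layer 20-36: 17 each from A, B, C, D = 17*4 = 68 chips; eligible A, B, C, D

Pot 1: 95 chips, eligible: A, B, C, D, E
Pot 2: 68 chips, eligible: A, B, C, D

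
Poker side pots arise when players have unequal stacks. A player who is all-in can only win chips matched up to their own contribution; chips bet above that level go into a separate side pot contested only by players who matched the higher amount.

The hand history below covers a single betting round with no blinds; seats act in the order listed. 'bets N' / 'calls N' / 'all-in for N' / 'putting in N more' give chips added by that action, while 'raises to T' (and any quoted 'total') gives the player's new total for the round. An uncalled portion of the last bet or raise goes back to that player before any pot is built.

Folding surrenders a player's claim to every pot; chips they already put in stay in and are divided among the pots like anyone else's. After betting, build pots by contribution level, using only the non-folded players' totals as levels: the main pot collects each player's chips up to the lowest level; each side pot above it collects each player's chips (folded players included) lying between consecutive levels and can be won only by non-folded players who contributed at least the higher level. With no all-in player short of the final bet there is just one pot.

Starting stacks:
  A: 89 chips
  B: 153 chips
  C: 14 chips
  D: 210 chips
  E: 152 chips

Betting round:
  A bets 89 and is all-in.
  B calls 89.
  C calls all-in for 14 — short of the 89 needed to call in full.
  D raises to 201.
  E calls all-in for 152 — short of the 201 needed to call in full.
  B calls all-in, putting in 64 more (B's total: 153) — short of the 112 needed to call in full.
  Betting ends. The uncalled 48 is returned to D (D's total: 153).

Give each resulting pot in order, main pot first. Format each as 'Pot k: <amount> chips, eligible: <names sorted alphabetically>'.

Pot 1: 70 chips, eligible: A, B, C, D, E
Pot 2: 300 chips, eligible: A, B, D, E
Pot 3: 189 chips, eligible: B, D, E
Pot 4: 2 chips, eligible: B, D

Derivation:
Contributions (after 48 returned to D): A=89, B=153, C=14, D=153, E=152
Pot levels (distinct totals of non-folded players): 14, 89, 152, 153
Layer 1-14: 14 each from A, B, C, D, E = 14*5 = 70 chips; eligible A, B, C, D, E
Layer 15-89: 75 each from A, B, D, E = 75*4 = 300 chips; eligible A, B, D, E
Layer 90-152: 63 each from B, D, E = 63*3 = 189 chips; eligible B, D, E
Layer 153-153: 1 each from B, D = 1*2 = 2 chips; eligible B, D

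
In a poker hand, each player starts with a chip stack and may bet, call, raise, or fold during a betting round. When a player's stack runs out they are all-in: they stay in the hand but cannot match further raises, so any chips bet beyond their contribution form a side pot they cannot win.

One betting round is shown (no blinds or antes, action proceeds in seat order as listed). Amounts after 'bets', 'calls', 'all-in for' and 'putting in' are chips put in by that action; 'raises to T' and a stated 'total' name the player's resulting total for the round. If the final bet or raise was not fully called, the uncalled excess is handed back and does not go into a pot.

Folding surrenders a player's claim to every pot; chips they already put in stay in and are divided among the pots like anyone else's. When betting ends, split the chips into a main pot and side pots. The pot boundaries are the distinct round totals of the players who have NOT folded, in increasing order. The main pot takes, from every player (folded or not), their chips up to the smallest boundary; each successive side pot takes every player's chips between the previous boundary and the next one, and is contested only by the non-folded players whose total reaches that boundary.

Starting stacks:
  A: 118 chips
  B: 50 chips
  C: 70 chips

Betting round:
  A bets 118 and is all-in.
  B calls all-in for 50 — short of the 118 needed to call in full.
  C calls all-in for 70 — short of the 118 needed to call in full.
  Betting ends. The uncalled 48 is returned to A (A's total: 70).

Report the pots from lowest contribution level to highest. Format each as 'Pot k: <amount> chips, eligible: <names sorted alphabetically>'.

Pot 1: 150 chips, eligible: A, B, C
Pot 2: 40 chips, eligible: A, C

Derivation:
Contributions (after 48 returned to A): A=70, B=50, C=70
Pot levels (distinct totals of non-folded players): 50, 70
Layer 1-50: 50 each from A, B, C = 50*3 = 150 chips; eligible A, B, C
Layer 51-70: 20 each from A, C = 20*2 = 40 chips; eligible A, C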